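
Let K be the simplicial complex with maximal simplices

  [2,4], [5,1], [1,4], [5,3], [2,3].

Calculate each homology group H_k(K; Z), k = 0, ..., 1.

Take the total order 1 < 2 < 3 < 4 < 5 on the vertex set. Then K (dimension 1) consists of the simplices:

  0-simplices (5): [1], [2], [3], [4], [5]
  1-simplices (5): [1,4], [1,5], [2,3], [2,4], [3,5]

Hence C_0 ≅ Z^5, C_1 ≅ Z^5.

Boundary ∂_1: C_1 → C_0 is given by ∂[p,q] = [q] − [p]. For instance
  ∂[2,4] = [4] − [2].
As a 5×5 matrix over Z this has rank 4, with invariant factors (1,1,1,1).

From H_k ≅ ker(∂_k) / im(∂_{k+1}) we obtain:

  H_0: rank C_0 − rank ∂_1 = 5 − 4 = 1, and the invariant factors of ∂_1 are all 1, so H_0 ≅ Z.
  H_1: rank ker ∂_1 − rank ∂_2 = (5 − 4) − 0 = 1, and there is no ∂_2, so H_1 ≅ Z.

As a check, the Euler characteristic is 5 − 5 = 0, which agrees with 1 − 1 = 0.

H_0 = Z,  H_1 = Z.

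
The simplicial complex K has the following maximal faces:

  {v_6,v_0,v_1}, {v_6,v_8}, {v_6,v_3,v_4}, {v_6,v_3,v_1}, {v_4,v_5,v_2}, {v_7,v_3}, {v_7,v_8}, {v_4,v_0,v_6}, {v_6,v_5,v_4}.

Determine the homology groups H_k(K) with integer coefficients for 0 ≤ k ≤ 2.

Take the total order v_0 < v_1 < v_2 < v_3 < v_4 < v_5 < v_6 < v_7 < v_8 on the vertex set. Then K (dimension 2) consists of the simplices:

  0-simplices (9): [v_0], [v_1], [v_2], [v_3], [v_4], [v_5], [v_6], [v_7], [v_8]
  1-simplices (15): (15 of them)
  2-simplices (6): [v_0,v_1,v_6], [v_0,v_4,v_6], [v_1,v_3,v_6], [v_2,v_4,v_5], [v_3,v_4,v_6], [v_4,v_5,v_6]

giving chain groups C_0 ≅ Z^9, C_1 ≅ Z^15, C_2 ≅ Z^6.

Boundary ∂_1: C_1 → C_0 sends each edge [p,q] (with p < q) to q − p.
As a 9×15 matrix over Z this has rank 8, with invariant factors (1,1,1,1,1,1,1,1).

Boundary ∂_2: C_2 → C_1 acts by ∂[p,q,r] = [q,r] − [p,r] + [p,q]. For instance
  ∂[v_0,v_1,v_6] = [v_1,v_6] − [v_0,v_6] + [v_0,v_1],
  ∂[v_2,v_4,v_5] = [v_4,v_5] − [v_2,v_5] + [v_2,v_4].
This gives a 15×6 integer matrix of rank 6; reducing to Smith normal form yields diagonal entries (1,1,1,1,1,1).

Computing H_k = (kernel of ∂_k) / (image of ∂_{k+1}):

  H_0: rank C_0 − rank ∂_1 = 9 − 8 = 1, and the invariant factors of ∂_1 are all 1, so H_0 ≅ Z.
  H_1: rank ker ∂_1 − rank ∂_2 = (15 − 8) − 6 = 1, and the invariant factors of ∂_2 are all 1, so H_1 ≅ Z.
  H_2: rank ker ∂_2 − rank ∂_3 = (6 − 6) − 0 = 0, and there is no ∂_3, so H_2 ≅ 0.

H_0 = Z,  H_1 = Z,  H_2 = 0.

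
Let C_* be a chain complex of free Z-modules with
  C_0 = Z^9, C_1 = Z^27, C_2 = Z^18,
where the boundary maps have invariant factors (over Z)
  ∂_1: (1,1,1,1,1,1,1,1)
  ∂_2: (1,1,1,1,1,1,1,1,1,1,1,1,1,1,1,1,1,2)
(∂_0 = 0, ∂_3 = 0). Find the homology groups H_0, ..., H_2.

H_0 ≅ Z,  H_1 ≅ Z ⊕ Z/2Z,  H_2 = 0.

H_0: b_0 = 9 − 0 − 8 = 1; torsion from ∂_1 factors > 1: none. So H_0 ≅ Z.
H_1: b_1 = 27 − 8 − 18 = 1; torsion from ∂_2 factors > 1: [2]. So H_1 ≅ Z ⊕ Z/2Z.
H_2: b_2 = 18 − 18 − 0 = 0; torsion from ∂_3 factors > 1: none. So H_2 ≅ 0.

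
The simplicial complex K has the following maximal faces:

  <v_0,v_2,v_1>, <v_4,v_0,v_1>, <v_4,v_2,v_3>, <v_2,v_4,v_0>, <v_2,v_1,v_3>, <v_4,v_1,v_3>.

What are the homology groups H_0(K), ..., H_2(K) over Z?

We work with the vertex ordering v_0 < v_1 < v_2 < v_3 < v_4. The simplices of K, each written with vertices in increasing order, are:

  0-simplices (5): [v_0], [v_1], [v_2], [v_3], [v_4]
  1-simplices (9): [v_0,v_1], [v_0,v_2], [v_0,v_4], [v_1,v_2], [v_1,v_3], [v_1,v_4], [v_2,v_3], [v_2,v_4], [v_3,v_4]
  2-simplices (6): [v_0,v_1,v_2], [v_0,v_1,v_4], [v_0,v_2,v_4], [v_1,v_2,v_3], [v_1,v_3,v_4], [v_2,v_3,v_4]

Hence C_0 ≅ Z^5, C_1 ≅ Z^9, C_2 ≅ Z^6.

∂_1: C_1 → C_0 maps an edge to its endpoints' difference, ∂[p,q] = q − p.
The 5×9 boundary matrix has rank 4 and Smith normal form diag(1,1,1,1).

The boundary map ∂_2: C_2 → C_1 maps a triangle to the signed sum of its edges. For instance
  ∂[v_0,v_1,v_4] = [v_1,v_4] − [v_0,v_4] + [v_0,v_1],
  ∂[v_2,v_3,v_4] = [v_3,v_4] − [v_2,v_4] + [v_2,v_3].
As a 9×6 matrix over Z this has rank 5, with invariant factors (1,1,1,1,1).

Computing H_k = (kernel of ∂_k) / (image of ∂_{k+1}):

  H_0: rank C_0 − rank ∂_1 = 5 − 4 = 1, and the invariant factors of ∂_1 are all 1, so H_0 = Z.
  H_1: rank ker ∂_1 − rank ∂_2 = (9 − 4) − 5 = 0, and the invariant factors of ∂_2 are all 1, so H_1 = 0.
  H_2: rank ker ∂_2 − rank ∂_3 = (6 − 5) − 0 = 1, and there is no ∂_3, so H_2 = Z.

H_0 = Z,  H_1 = 0,  H_2 = Z.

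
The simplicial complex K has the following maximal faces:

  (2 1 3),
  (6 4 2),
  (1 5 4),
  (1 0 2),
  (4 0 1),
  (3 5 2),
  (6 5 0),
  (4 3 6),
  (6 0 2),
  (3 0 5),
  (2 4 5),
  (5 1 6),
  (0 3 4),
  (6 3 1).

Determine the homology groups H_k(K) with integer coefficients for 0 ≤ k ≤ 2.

Order the vertices as 0 < 1 < 2 < 3 < 4 < 5 < 6. Listing each simplex with vertices in this order, K has dimension 2 with simplices:

  0-simplices (7): [0], [1], [2], [3], [4], [5], [6]
  1-simplices (21): [0,1], [0,2], [0,3], [0,4], [0,5], [0,6], [1,2], [1,3], [1,4], [1,5], [1,6], [2,3], [2,4], [2,5], [2,6], [3,4], [3,5], [3,6], [4,5], [4,6], [5,6]
  2-simplices (14): [0,1,2], [0,1,4], [0,2,6], [0,3,4], [0,3,5], [0,5,6], [1,2,3], [1,3,6], [1,4,5], [1,5,6], [2,3,5], [2,4,5], [2,4,6], [3,4,6]

Hence C_0 ≅ Z^7, C_1 ≅ Z^21, C_2 ≅ Z^14.

Boundary ∂_1: C_1 → C_0 maps an edge to its endpoints' difference, ∂[p,q] = q − p. For instance
  ∂[3,6] = [6] − [3].
This gives a 7×21 integer matrix of rank 6; reducing to Smith normal form yields diagonal entries (1,1,1,1,1,1).

The boundary map ∂_2: C_2 → C_1 sends each 2-simplex [p,q,r] to [q,r] − [p,r] + [p,q]. For instance
  ∂[1,5,6] = [5,6] − [1,6] + [1,5],
  ∂[0,2,6] = [2,6] − [0,6] + [0,2].
The resulting 21×14 matrix has rank 13, and its Smith normal form has invariant factors (1,1,1,1,1,1,1,1,1,1,1,1,1).

From H_k ≅ ker(∂_k) / im(∂_{k+1}) we obtain:

  H_0: rank C_0 − rank ∂_1 = 7 − 6 = 1, and the invariant factors of ∂_1 are all 1, so H_0 = Z.
  H_1: rank ker ∂_1 − rank ∂_2 = (21 − 6) − 13 = 2, and the invariant factors of ∂_2 are all 1, so H_1 = Z^2.
  H_2: rank ker ∂_2 − rank ∂_3 = (14 − 13) − 0 = 1, and there is no ∂_3, so H_2 = Z.

H_0 ≅ Z,  H_1 ≅ Z^2,  H_2 ≅ Z.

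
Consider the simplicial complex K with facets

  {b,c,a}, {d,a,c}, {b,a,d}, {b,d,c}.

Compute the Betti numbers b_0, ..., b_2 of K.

b_0 = 1, b_1 = 0, b_2 = 1.

Fix the vertex order a < b < c < d and write every simplex with vertices in increasing order. Then dim K = 2 and the simplices of K are:

  0-simplices (4): a, b, c, d
  1-simplices (6): ab, ac, ad, bc, bd, cd
  2-simplices (4): abc, abd, acd, bcd

giving chain groups C_0 ≅ Z^4, C_1 ≅ Z^6, C_2 ≅ Z^4.

The boundary map ∂_1: C_1 → C_0 maps an edge to its endpoints' difference, ∂[p,q] = q − p.
The resulting 4×6 matrix has rank 3, and its Smith normal form has invariant factors (1,1,1).

The boundary map ∂_2: C_2 → C_1 sends each 2-simplex [p,q,r] to [q,r] − [p,r] + [p,q]. For instance
  ∂abd = bd − ad + ab,
  ∂acd = cd − ad + ac.
As a 6×4 matrix over Z this has rank 3, with invariant factors (1,1,1).

Now H_k = ker ∂_k / im ∂_{k+1}, so:

  H_0: rank C_0 − rank ∂_1 = 4 − 3 = 1, and the invariant factors of ∂_1 are all 1, so H_0 = Z.
  H_1: rank ker ∂_1 − rank ∂_2 = (6 − 3) − 3 = 0, and the invariant factors of ∂_2 are all 1, so H_1 = 0.
  H_2: rank ker ∂_2 − rank ∂_3 = (4 − 3) − 0 = 1, and there is no ∂_3, so H_2 = Z.

As a check, the Euler characteristic is 4 − 6 + 4 = 2, which agrees with 1 − 0 + 1 = 2.

Hence the Betti numbers are b_0 = 1, b_1 = 0, b_2 = 1.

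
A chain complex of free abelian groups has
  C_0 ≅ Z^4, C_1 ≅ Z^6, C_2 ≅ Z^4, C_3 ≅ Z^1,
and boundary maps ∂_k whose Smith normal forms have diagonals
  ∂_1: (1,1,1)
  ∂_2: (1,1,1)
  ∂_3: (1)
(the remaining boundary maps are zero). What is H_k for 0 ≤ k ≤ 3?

H_0: b_0 = 4 − 0 − 3 = 1; torsion from ∂_1 factors > 1: none. So H_0 = Z.
H_1: b_1 = 6 − 3 − 3 = 0; torsion from ∂_2 factors > 1: none. So H_1 = 0.
H_2: b_2 = 4 − 3 − 1 = 0; torsion from ∂_3 factors > 1: none. So H_2 = 0.
H_3: b_3 = 1 − 1 − 0 = 0; torsion from ∂_4 factors > 1: none. So H_3 = 0.

H_0 = Z,  H_1 = 0,  H_2 = 0,  H_3 = 0.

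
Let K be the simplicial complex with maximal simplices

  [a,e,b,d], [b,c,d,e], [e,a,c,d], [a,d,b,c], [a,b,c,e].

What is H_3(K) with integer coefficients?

H_3 ≅ Z.

K has 5 vertices, 10 edges, 10 triangles, 5 3-simplices.
rank ∂_3 = 4, rank ∂_4 = 0 ⇒ b_3 = 5 − 4 − 0 = 1. So H_3 = Z.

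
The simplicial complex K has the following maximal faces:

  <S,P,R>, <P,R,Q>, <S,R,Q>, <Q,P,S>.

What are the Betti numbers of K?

We work with the vertex ordering P < Q < R < S. The simplices of K, each written with vertices in increasing order, are:

  0-simplices (4): P, Q, R, S
  1-simplices (6): PQ, PR, PS, QR, QS, RS
  2-simplices (4): PQR, PQS, PRS, QRS

so the chain groups are C_0 ≅ Z^4, C_1 ≅ Z^6, C_2 ≅ Z^4.

∂_1: C_1 → C_0 sends each edge [p,q] (with p < q) to q − p. For instance
  ∂QS = S − Q.
The resulting 4×6 matrix has rank 3, and its Smith normal form has invariant factors (1,1,1).

∂_2: C_2 → C_1 maps a triangle to the signed sum of its edges. For instance
  ∂PRS = RS − PS + PR,
  ∂PQR = QR − PR + PQ.
The 6×4 boundary matrix has rank 3 and Smith normal form diag(1,1,1).

Computing H_k = (kernel of ∂_k) / (image of ∂_{k+1}):

  H_0: rank C_0 − rank ∂_1 = 4 − 3 = 1, and the invariant factors of ∂_1 are all 1, so H_0 ≅ Z.
  H_1: rank ker ∂_1 − rank ∂_2 = (6 − 3) − 3 = 0, and the invariant factors of ∂_2 are all 1, so H_1 ≅ 0.
  H_2: rank ker ∂_2 − rank ∂_3 = (4 − 3) − 0 = 1, and there is no ∂_3, so H_2 ≅ Z.

As a check, the Euler characteristic is 4 − 6 + 4 = 2, which agrees with 1 − 0 + 1 = 2.
(K is a triangulation of the 2-sphere S^2.)

Hence the Betti numbers are b_0 = 1, b_1 = 0, b_2 = 1.

b_0 = 1, b_1 = 0, b_2 = 1.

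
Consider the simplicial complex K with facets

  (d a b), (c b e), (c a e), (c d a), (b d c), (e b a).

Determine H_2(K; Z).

H_2 = Z.

Fix the vertex order a < b < c < d < e and write every simplex with vertices in increasing order. Then dim K = 2 and the simplices of K are:

  0-simplices (5): a, b, c, d, e
  1-simplices (9): ab, ac, ad, ae, bc, bd, be, cd, ce
  2-simplices (6): abd, abe, acd, ace, bcd, bce

giving chain groups C_0 ≅ Z^5, C_1 ≅ Z^9, C_2 ≅ Z^6.

The boundary map ∂_1: C_1 → C_0 sends each edge [p,q] (with p < q) to q − p. For instance
  ∂be = e − b.
This gives a 5×9 integer matrix of rank 4; reducing to Smith normal form yields diagonal entries (1,1,1,1).

Boundary ∂_2: C_2 → C_1 acts by ∂[p,q,r] = [q,r] − [p,r] + [p,q]. For instance
  ∂bcd = cd − bd + bc,
  ∂acd = cd − ad + ac.
The resulting 9×6 matrix has rank 5, and its Smith normal form has invariant factors (1,1,1,1,1).

From H_k ≅ ker(∂_k) / im(∂_{k+1}) we obtain:

  H_2: rank ker ∂_2 − rank ∂_3 = (6 − 5) − 0 = 1, and there is no ∂_3, so H_2 = Z.

(K is a triangulation of the 2-sphere S^2.)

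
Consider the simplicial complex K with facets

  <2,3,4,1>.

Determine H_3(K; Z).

K has 4 vertices, 6 edges, 4 triangles, 1 3-simplex.
rank ∂_3 = 1, rank ∂_4 = 0 ⇒ b_3 = 1 − 1 − 0 = 0. So H_3 = 0.

H_3 ≅ 0.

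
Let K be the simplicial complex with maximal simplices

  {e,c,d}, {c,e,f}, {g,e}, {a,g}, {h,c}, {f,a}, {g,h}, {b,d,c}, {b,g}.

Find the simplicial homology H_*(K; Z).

H_0 = Z,  H_1 = Z^3,  H_2 = 0.

K has 8 vertices, 13 edges, 3 triangles.
rank ∂_0 = 0, rank ∂_1 = 7 ⇒ b_0 = 8 − 0 − 7 = 1; all invariant factors of ∂_1 are 1 so no torsion. So H_0 = Z.
rank ∂_1 = 7, rank ∂_2 = 3 ⇒ b_1 = 13 − 7 − 3 = 3; all invariant factors of ∂_2 are 1 so no torsion. So H_1 = Z^3.
rank ∂_2 = 3, rank ∂_3 = 0 ⇒ b_2 = 3 − 3 − 0 = 0. So H_2 = 0.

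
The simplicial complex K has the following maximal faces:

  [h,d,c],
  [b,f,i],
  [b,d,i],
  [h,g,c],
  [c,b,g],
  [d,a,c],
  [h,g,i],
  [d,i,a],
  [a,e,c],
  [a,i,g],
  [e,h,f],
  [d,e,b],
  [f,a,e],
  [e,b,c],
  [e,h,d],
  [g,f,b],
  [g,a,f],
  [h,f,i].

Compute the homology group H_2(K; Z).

H_2 ≅ 0.

Take the total order a < b < c < d < e < f < g < h < i on the vertex set. Then K (dimension 2) consists of the simplices:

  0-simplices (9): a, b, c, d, e, f, g, h, i
  1-simplices (27): ac, ad, ae, af, ag, ai, bc, bd, be, bf, bg, bi, cd, ce, cg, ch, de, dh, di, ef, eh, fg, fh, fi, gh, gi, hi
  2-simplices (18): acd, ace, adi, aef, afg, agi, bce, bcg, bde, bdi, bfg, bfi, cdh, cgh, deh, efh, fhi, ghi

giving chain groups C_0 ≅ Z^9, C_1 ≅ Z^27, C_2 ≅ Z^18.

Boundary ∂_1: C_1 → C_0 maps an edge to its endpoints' difference, ∂[p,q] = q − p.
This gives a 9×27 integer matrix of rank 8; reducing to Smith normal form yields diagonal entries (1,1,1,1,1,1,1,1).

∂_2: C_2 → C_1 acts by ∂[p,q,r] = [q,r] − [p,r] + [p,q]. For instance
  ∂bdi = di − bi + bd,
  ∂cdh = dh − ch + cd.
The resulting 27×18 matrix has rank 18, and its Smith normal form has invariant factors (1,1,1,1,1,1,1,1,1,1,1,1,1,1,1,1,1,2).

Computing H_k = (kernel of ∂_k) / (image of ∂_{k+1}):

  H_2: rank ker ∂_2 − rank ∂_3 = (18 − 18) − 0 = 0, and there is no ∂_3, so H_2 = 0.

(K is a triangulation of the Klein bottle.)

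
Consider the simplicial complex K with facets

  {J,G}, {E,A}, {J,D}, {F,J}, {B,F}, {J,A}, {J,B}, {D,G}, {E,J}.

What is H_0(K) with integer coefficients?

H_0 = Z.

Fix the vertex order A < B < D < E < F < G < J and write every simplex with vertices in increasing order. Then dim K = 1 and the simplices of K are:

  0-simplices (7): A, B, D, E, F, G, J
  1-simplices (9): AE, AJ, BF, BJ, DG, DJ, EJ, FJ, GJ

so the chain groups are C_0 ≅ Z^7, C_1 ≅ Z^9.

∂_1: C_1 → C_0 maps an edge to its endpoints' difference, ∂[p,q] = q − p.
This gives a 7×9 integer matrix of rank 6; reducing to Smith normal form yields diagonal entries (1,1,1,1,1,1).

Computing H_k = (kernel of ∂_k) / (image of ∂_{k+1}):

  H_0: rank C_0 − rank ∂_1 = 7 − 6 = 1, and the invariant factors of ∂_1 are all 1, so H_0 ≅ Z.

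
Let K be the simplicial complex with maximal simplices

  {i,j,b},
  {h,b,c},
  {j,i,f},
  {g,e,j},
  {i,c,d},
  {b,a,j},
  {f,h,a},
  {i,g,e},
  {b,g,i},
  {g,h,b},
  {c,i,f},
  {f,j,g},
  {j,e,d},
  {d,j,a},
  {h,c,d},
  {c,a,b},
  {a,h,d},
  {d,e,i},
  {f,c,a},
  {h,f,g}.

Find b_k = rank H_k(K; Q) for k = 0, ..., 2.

We work with the vertex ordering a < b < c < d < e < f < g < h < i < j. The simplices of K, each written with vertices in increasing order, are:

  0-simplices (10): a, b, c, d, e, f, g, h, i, j
  1-simplices (30): ab, ac, ad, af, ah, aj, bc, bg, bh, bi, bj, cd, cf, ch, ci, de, dh, di, dj, eg, ei, ej, fg, fh, fi, fj, gh, gi, gj, ij
  2-simplices (20): abc, abj, acf, adh, adj, afh, bch, bgh, bgi, bij, cdh, cdi, cfi, dei, dej, egi, egj, fgh, fgj, fij

Hence C_0 ≅ Z^10, C_1 ≅ Z^30, C_2 ≅ Z^20.

∂_1: C_1 → C_0 maps an edge to its endpoints' difference, ∂[p,q] = q − p. For instance
  ∂fi = i − f.
This gives a 10×30 integer matrix of rank 9; reducing to Smith normal form yields diagonal entries (1,1,1,1,1,1,1,1,1).

∂_2: C_2 → C_1 acts by ∂[p,q,r] = [q,r] − [p,r] + [p,q]. For instance
  ∂dei = ei − di + de,
  ∂acf = cf − af + ac.
The resulting 30×20 matrix has rank 20, and its Smith normal form has invariant factors (1,1,1,1,1,1,1,1,1,1,1,1,1,1,1,1,1,1,1,2).

From H_k ≅ ker(∂_k) / im(∂_{k+1}) we obtain:

  H_0: rank C_0 − rank ∂_1 = 10 − 9 = 1, and the invariant factors of ∂_1 are all 1, so H_0 ≅ Z.
  H_1: rank ker ∂_1 − rank ∂_2 = (30 − 9) − 20 = 1, and ∂_2 has invariant factor 2 > 1, so H_1 ≅ Z ⊕ Z/2.
  H_2: rank ker ∂_2 − rank ∂_3 = (20 − 20) − 0 = 0, and there is no ∂_3, so H_2 ≅ 0.

Hence the Betti numbers are b_0 = 1, b_1 = 1, b_2 = 0.

b_0 = 1, b_1 = 1, b_2 = 0.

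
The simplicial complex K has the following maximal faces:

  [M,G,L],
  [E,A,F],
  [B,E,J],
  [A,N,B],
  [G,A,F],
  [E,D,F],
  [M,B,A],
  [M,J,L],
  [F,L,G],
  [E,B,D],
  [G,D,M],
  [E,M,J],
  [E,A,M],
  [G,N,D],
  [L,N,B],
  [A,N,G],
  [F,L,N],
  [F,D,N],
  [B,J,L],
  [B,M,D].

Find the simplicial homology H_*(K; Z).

Fix the vertex order A < B < D < E < F < G < J < L < M < N and write every simplex with vertices in increasing order. Then dim K = 2 and the simplices of K are:

  0-simplices (10): A, B, D, E, F, G, J, L, M, N
  1-simplices (30): AB, AE, AF, AG, AM, AN, BD, BE, BJ, BL, BM, BN, DE, DF, DG, DM, DN, EF, EJ, EM, FG, FL, FN, GL, GM, GN, JL, JM, LM, LN
  2-simplices (20): ABM, ABN, AEF, AEM, AFG, AGN, BDE, BDM, BEJ, BJL, BLN, DEF, DFN, DGM, DGN, EJM, FGL, FLN, GLM, JLM

giving chain groups C_0 ≅ Z^10, C_1 ≅ Z^30, C_2 ≅ Z^20.

The boundary map ∂_1: C_1 → C_0 maps an edge to its endpoints' difference, ∂[p,q] = q − p. For instance
  ∂AM = M − A.
As a 10×30 matrix over Z this has rank 9, with invariant factors (1,1,1,1,1,1,1,1,1).

∂_2: C_2 → C_1 acts by ∂[p,q,r] = [q,r] − [p,r] + [p,q]. For instance
  ∂DGM = GM − DM + DG,
  ∂EJM = JM − EM + EJ.
As a 30×20 matrix over Z this has rank 20, with invariant factors (1,1,1,1,1,1,1,1,1,1,1,1,1,1,1,1,1,1,1,2).

Now H_k = ker ∂_k / im ∂_{k+1}, so:

  H_0: rank C_0 − rank ∂_1 = 10 − 9 = 1, and the invariant factors of ∂_1 are all 1, so H_0 = Z.
  H_1: rank ker ∂_1 − rank ∂_2 = (30 − 9) − 20 = 1, and ∂_2 has invariant factor 2 > 1, so H_1 = Z ⊕ Z/2Z.
  H_2: rank ker ∂_2 − rank ∂_3 = (20 − 20) − 0 = 0, and there is no ∂_3, so H_2 = 0.

(K is a triangulation of the Klein bottle.)

H_0 = Z,  H_1 = Z ⊕ Z/2Z,  H_2 = 0.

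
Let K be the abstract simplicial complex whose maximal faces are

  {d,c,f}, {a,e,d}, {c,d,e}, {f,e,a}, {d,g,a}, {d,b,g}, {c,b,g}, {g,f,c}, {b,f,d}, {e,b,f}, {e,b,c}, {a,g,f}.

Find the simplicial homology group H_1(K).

H_1 = Z/2Z.

K has 7 vertices, 18 edges, 12 triangles.
rank ∂_1 = 6, rank ∂_2 = 12 ⇒ b_1 = 18 − 6 − 12 = 0; ∂_2 has invariant factor(s) [2] giving torsion. So H_1 ≅ Z/2Z.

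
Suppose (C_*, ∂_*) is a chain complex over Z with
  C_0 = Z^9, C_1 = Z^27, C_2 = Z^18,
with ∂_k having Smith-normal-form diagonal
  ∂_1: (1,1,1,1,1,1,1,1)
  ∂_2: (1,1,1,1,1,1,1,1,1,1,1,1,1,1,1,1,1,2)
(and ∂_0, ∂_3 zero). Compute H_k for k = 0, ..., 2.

H_0 ≅ Z,  H_1 ≅ Z ⊕ Z/2Z,  H_2 = 0.

H_0: b_0 = 9 − 0 − 8 = 1; torsion from ∂_1 factors > 1: none. So H_0 ≅ Z.
H_1: b_1 = 27 − 8 − 18 = 1; torsion from ∂_2 factors > 1: [2]. So H_1 ≅ Z ⊕ Z/2Z.
H_2: b_2 = 18 − 18 − 0 = 0; torsion from ∂_3 factors > 1: none. So H_2 ≅ 0.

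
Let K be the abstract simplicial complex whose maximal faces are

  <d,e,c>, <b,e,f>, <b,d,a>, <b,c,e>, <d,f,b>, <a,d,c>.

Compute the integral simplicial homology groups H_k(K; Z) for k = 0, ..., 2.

Order the vertices as a < b < c < d < e < f. Listing each simplex with vertices in this order, K has dimension 2 with simplices:

  0-simplices (6): a, b, c, d, e, f
  1-simplices (12): ab, ac, ad, bc, bd, be, bf, cd, ce, de, df, ef
  2-simplices (6): abd, acd, bce, bdf, bef, cde

Hence C_0 ≅ Z^6, C_1 ≅ Z^12, C_2 ≅ Z^6.

∂_1: C_1 → C_0 maps an edge to its endpoints' difference, ∂[p,q] = q − p.
This gives a 6×12 integer matrix of rank 5; reducing to Smith normal form yields diagonal entries (1,1,1,1,1).

The boundary map ∂_2: C_2 → C_1 acts by ∂[p,q,r] = [q,r] − [p,r] + [p,q]. For instance
  ∂cde = de − ce + cd,
  ∂acd = cd − ad + ac.
The resulting 12×6 matrix has rank 6, and its Smith normal form has invariant factors (1,1,1,1,1,1).

Computing H_k = (kernel of ∂_k) / (image of ∂_{k+1}):

  H_0: rank C_0 − rank ∂_1 = 6 − 5 = 1, and the invariant factors of ∂_1 are all 1, so H_0 ≅ Z.
  H_1: rank ker ∂_1 − rank ∂_2 = (12 − 5) − 6 = 1, and the invariant factors of ∂_2 are all 1, so H_1 ≅ Z.
  H_2: rank ker ∂_2 − rank ∂_3 = (6 − 6) − 0 = 0, and there is no ∂_3, so H_2 ≅ 0.

As a check, the Euler characteristic is 6 − 12 + 6 = 0, which agrees with 1 − 1 + 0 = 0.

H_0 = Z,  H_1 = Z,  H_2 = 0.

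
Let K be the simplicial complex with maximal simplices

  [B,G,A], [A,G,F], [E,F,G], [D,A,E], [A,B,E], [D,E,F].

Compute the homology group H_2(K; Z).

Take the total order A < B < D < E < F < G on the vertex set. Then K (dimension 2) consists of the simplices:

  0-simplices (6): A, B, D, E, F, G
  1-simplices (12): AB, AD, AE, AF, AG, BE, BG, DE, DF, EF, EG, FG
  2-simplices (6): ABE, ABG, ADE, AFG, DEF, EFG

giving chain groups C_0 ≅ Z^6, C_1 ≅ Z^12, C_2 ≅ Z^6.

Boundary ∂_1: C_1 → C_0 maps an edge to its endpoints' difference, ∂[p,q] = q − p. For instance
  ∂BG = G − B.
The resulting 6×12 matrix has rank 5, and its Smith normal form has invariant factors (1,1,1,1,1).

The boundary map ∂_2: C_2 → C_1 acts by ∂[p,q,r] = [q,r] − [p,r] + [p,q]. For instance
  ∂ADE = DE − AE + AD,
  ∂ABG = BG − AG + AB.
This gives a 12×6 integer matrix of rank 6; reducing to Smith normal form yields diagonal entries (1,1,1,1,1,1).

Now H_k = ker ∂_k / im ∂_{k+1}, so:

  H_2: rank ker ∂_2 − rank ∂_3 = (6 − 6) − 0 = 0, and there is no ∂_3, so H_2 ≅ 0.

H_2 ≅ 0.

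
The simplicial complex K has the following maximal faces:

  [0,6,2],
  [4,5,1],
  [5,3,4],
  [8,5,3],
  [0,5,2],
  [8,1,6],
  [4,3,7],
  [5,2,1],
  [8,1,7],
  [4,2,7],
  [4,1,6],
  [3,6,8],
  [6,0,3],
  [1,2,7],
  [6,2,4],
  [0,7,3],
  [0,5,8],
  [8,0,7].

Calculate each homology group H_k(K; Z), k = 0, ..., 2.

Fix the vertex order 0 < 1 < 2 < 3 < 4 < 5 < 6 < 7 < 8 and write every simplex with vertices in increasing order. Then dim K = 2 and the simplices of K are:

  0-simplices (9): [0], [1], [2], [3], [4], [5], [6], [7], [8]
  1-simplices (27): (27 of them)
  2-simplices (18): [0,2,5], [0,2,6], [0,3,6], [0,3,7], [0,5,8], [0,7,8], [1,2,5], [1,2,7], [1,4,5], [1,4,6], [1,6,8], [1,7,8], [2,4,6], [2,4,7], [3,4,5], [3,4,7], [3,5,8], [3,6,8]

Hence C_0 ≅ Z^9, C_1 ≅ Z^27, C_2 ≅ Z^18.

The boundary map ∂_1: C_1 → C_0 maps an edge to its endpoints' difference, ∂[p,q] = q − p.
The resulting 9×27 matrix has rank 8, and its Smith normal form has invariant factors (1,1,1,1,1,1,1,1).

∂_2: C_2 → C_1 acts by ∂[p,q,r] = [q,r] − [p,r] + [p,q]. For instance
  ∂[1,7,8] = [7,8] − [1,8] + [1,7],
  ∂[1,6,8] = [6,8] − [1,8] + [1,6].
The resulting 27×18 matrix has rank 18, and its Smith normal form has invariant factors (1,1,1,1,1,1,1,1,1,1,1,1,1,1,1,1,1,2).

Now H_k = ker ∂_k / im ∂_{k+1}, so:

  H_0: rank C_0 − rank ∂_1 = 9 − 8 = 1, and the invariant factors of ∂_1 are all 1, so H_0 = Z.
  H_1: rank ker ∂_1 − rank ∂_2 = (27 − 8) − 18 = 1, and ∂_2 has invariant factor 2 > 1, so H_1 = Z × Z/2.
  H_2: rank ker ∂_2 − rank ∂_3 = (18 − 18) − 0 = 0, and there is no ∂_3, so H_2 = 0.

H_0 = Z,  H_1 = Z × Z/2,  H_2 = 0.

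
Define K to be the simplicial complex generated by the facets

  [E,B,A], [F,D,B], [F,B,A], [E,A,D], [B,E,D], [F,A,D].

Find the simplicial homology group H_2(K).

H_2 = Z.

We work with the vertex ordering A < B < D < E < F. The simplices of K, each written with vertices in increasing order, are:

  0-simplices (5): A, B, D, E, F
  1-simplices (9): AB, AD, AE, AF, BD, BE, BF, DE, DF
  2-simplices (6): ABE, ABF, ADE, ADF, BDE, BDF

Hence C_0 ≅ Z^5, C_1 ≅ Z^9, C_2 ≅ Z^6.

∂_1: C_1 → C_0 is given by ∂[p,q] = [q] − [p].
This gives a 5×9 integer matrix of rank 4; reducing to Smith normal form yields diagonal entries (1,1,1,1).

The boundary map ∂_2: C_2 → C_1 maps a triangle to the signed sum of its edges. For instance
  ∂ADE = DE − AE + AD,
  ∂BDE = DE − BE + BD.
As a 9×6 matrix over Z this has rank 5, with invariant factors (1,1,1,1,1).

Computing H_k = (kernel of ∂_k) / (image of ∂_{k+1}):

  H_2: rank ker ∂_2 − rank ∂_3 = (6 − 5) − 0 = 1, and there is no ∂_3, so H_2 ≅ Z.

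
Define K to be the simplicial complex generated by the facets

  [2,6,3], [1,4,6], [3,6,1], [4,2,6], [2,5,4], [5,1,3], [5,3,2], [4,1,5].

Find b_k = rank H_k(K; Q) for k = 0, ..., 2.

b_0 = 1, b_1 = 0, b_2 = 1.

K has 6 vertices, 12 edges, 8 triangles.
rank ∂_0 = 0, rank ∂_1 = 5 ⇒ b_0 = 6 − 0 − 5 = 1; all invariant factors of ∂_1 are 1 so no torsion. So H_0 ≅ Z.
rank ∂_1 = 5, rank ∂_2 = 7 ⇒ b_1 = 12 − 5 − 7 = 0; all invariant factors of ∂_2 are 1 so no torsion. So H_1 ≅ 0.
rank ∂_2 = 7, rank ∂_3 = 0 ⇒ b_2 = 8 − 7 − 0 = 1. So H_2 ≅ Z.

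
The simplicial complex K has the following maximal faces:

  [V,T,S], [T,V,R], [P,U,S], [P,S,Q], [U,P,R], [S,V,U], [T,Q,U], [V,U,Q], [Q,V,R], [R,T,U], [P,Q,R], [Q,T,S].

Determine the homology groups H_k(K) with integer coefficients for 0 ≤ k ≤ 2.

We work with the vertex ordering P < Q < R < S < T < U < V. The simplices of K, each written with vertices in increasing order, are:

  0-simplices (7): P, Q, R, S, T, U, V
  1-simplices (18): PQ, PR, PS, PU, QR, QS, QT, QU, QV, RT, RU, RV, ST, SU, SV, TU, TV, UV
  2-simplices (12): PQR, PQS, PRU, PSU, QRV, QST, QTU, QUV, RTU, RTV, STV, SUV

Hence C_0 ≅ Z^7, C_1 ≅ Z^18, C_2 ≅ Z^12.

The boundary map ∂_1: C_1 → C_0 is given by ∂[p,q] = [q] − [p]. For instance
  ∂SV = V − S.
The 7×18 boundary matrix has rank 6 and Smith normal form diag(1,1,1,1,1,1).

The boundary map ∂_2: C_2 → C_1 maps a triangle to the signed sum of its edges. For instance
  ∂PQR = QR − PR + PQ,
  ∂QRV = RV − QV + QR.
This gives a 18×12 integer matrix of rank 12; reducing to Smith normal form yields diagonal entries (1,1,1,1,1,1,1,1,1,1,1,2).

From H_k ≅ ker(∂_k) / im(∂_{k+1}) we obtain:

  H_0: rank C_0 − rank ∂_1 = 7 − 6 = 1, and the invariant factors of ∂_1 are all 1, so H_0 ≅ Z.
  H_1: rank ker ∂_1 − rank ∂_2 = (18 − 6) − 12 = 0, and ∂_2 has invariant factor 2 > 1, so H_1 ≅ Z/2.
  H_2: rank ker ∂_2 − rank ∂_3 = (12 − 12) − 0 = 0, and there is no ∂_3, so H_2 ≅ 0.

As a check, the Euler characteristic is 7 − 18 + 12 = 1, which agrees with 1 − 0 + 0 = 1.

H_0 = Z,  H_1 = Z/2,  H_2 = 0.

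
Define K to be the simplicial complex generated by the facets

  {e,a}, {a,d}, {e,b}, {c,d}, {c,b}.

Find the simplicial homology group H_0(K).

H_0 ≅ Z.

Take the total order a < b < c < d < e on the vertex set. Then K (dimension 1) consists of the simplices:

  0-simplices (5): a, b, c, d, e
  1-simplices (5): ad, ae, bc, be, cd

so the chain groups are C_0 ≅ Z^5, C_1 ≅ Z^5.

Boundary ∂_1: C_1 → C_0 is given by ∂[p,q] = [q] − [p]. For instance
  ∂cd = d − c.
As a 5×5 matrix over Z this has rank 4, with invariant factors (1,1,1,1).

Reading off H_k = ker ∂_k / im ∂_{k+1}:

  H_0: rank C_0 − rank ∂_1 = 5 − 4 = 1, and the invariant factors of ∂_1 are all 1, so H_0 = Z.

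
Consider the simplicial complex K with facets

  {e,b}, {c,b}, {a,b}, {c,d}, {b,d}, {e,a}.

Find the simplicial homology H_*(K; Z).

Fix the vertex order a < b < c < d < e and write every simplex with vertices in increasing order. Then dim K = 1 and the simplices of K are:

  0-simplices (5): a, b, c, d, e
  1-simplices (6): ab, ae, bc, bd, be, cd

giving chain groups C_0 ≅ Z^5, C_1 ≅ Z^6.

The boundary map ∂_1: C_1 → C_0 is given by ∂[p,q] = [q] − [p].
As a 5×6 matrix over Z this has rank 4, with invariant factors (1,1,1,1).

Computing H_k = (kernel of ∂_k) / (image of ∂_{k+1}):

  H_0: rank C_0 − rank ∂_1 = 5 − 4 = 1, and the invariant factors of ∂_1 are all 1, so H_0 ≅ Z.
  H_1: rank ker ∂_1 − rank ∂_2 = (6 − 4) − 0 = 2, and there is no ∂_2, so H_1 ≅ Z^2.

(K is a triangulation of a wedge of 2 circles.)

H_0 = Z,  H_1 = Z^2.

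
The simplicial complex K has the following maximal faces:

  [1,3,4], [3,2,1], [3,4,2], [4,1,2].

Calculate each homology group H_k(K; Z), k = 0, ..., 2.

We work with the vertex ordering 1 < 2 < 3 < 4. The simplices of K, each written with vertices in increasing order, are:

  0-simplices (4): [1], [2], [3], [4]
  1-simplices (6): [1,2], [1,3], [1,4], [2,3], [2,4], [3,4]
  2-simplices (4): [1,2,3], [1,2,4], [1,3,4], [2,3,4]

so the chain groups are C_0 ≅ Z^4, C_1 ≅ Z^6, C_2 ≅ Z^4.

Boundary ∂_1: C_1 → C_0 maps an edge to its endpoints' difference, ∂[p,q] = q − p.
This gives a 4×6 integer matrix of rank 3; reducing to Smith normal form yields diagonal entries (1,1,1).

Boundary ∂_2: C_2 → C_1 sends each 2-simplex [p,q,r] to [q,r] − [p,r] + [p,q]. For instance
  ∂[1,2,3] = [2,3] − [1,3] + [1,2],
  ∂[2,3,4] = [3,4] − [2,4] + [2,3].
The 6×4 boundary matrix has rank 3 and Smith normal form diag(1,1,1).

Computing H_k = (kernel of ∂_k) / (image of ∂_{k+1}):

  H_0: rank C_0 − rank ∂_1 = 4 − 3 = 1, and the invariant factors of ∂_1 are all 1, so H_0 ≅ Z.
  H_1: rank ker ∂_1 − rank ∂_2 = (6 − 3) − 3 = 0, and the invariant factors of ∂_2 are all 1, so H_1 ≅ 0.
  H_2: rank ker ∂_2 − rank ∂_3 = (4 − 3) − 0 = 1, and there is no ∂_3, so H_2 ≅ Z.

As a check, the Euler characteristic is 4 − 6 + 4 = 2, which agrees with 1 − 0 + 1 = 2.

H_0 = Z,  H_1 = 0,  H_2 = Z.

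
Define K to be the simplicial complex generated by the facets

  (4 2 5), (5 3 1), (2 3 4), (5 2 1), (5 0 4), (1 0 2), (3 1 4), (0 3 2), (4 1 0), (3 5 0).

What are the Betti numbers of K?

b_0 = 1, b_1 = 0, b_2 = 0.

Take the total order 0 < 1 < 2 < 3 < 4 < 5 on the vertex set. Then K (dimension 2) consists of the simplices:

  0-simplices (6): [0], [1], [2], [3], [4], [5]
  1-simplices (15): [0,1], [0,2], [0,3], [0,4], [0,5], [1,2], [1,3], [1,4], [1,5], [2,3], [2,4], [2,5], [3,4], [3,5], [4,5]
  2-simplices (10): [0,1,2], [0,1,4], [0,2,3], [0,3,5], [0,4,5], [1,2,5], [1,3,4], [1,3,5], [2,3,4], [2,4,5]

Hence C_0 ≅ Z^6, C_1 ≅ Z^15, C_2 ≅ Z^10.

The boundary map ∂_1: C_1 → C_0 sends each edge [p,q] (with p < q) to q − p. For instance
  ∂[0,1] = [1] − [0].
This gives a 6×15 integer matrix of rank 5; reducing to Smith normal form yields diagonal entries (1,1,1,1,1).

The boundary map ∂_2: C_2 → C_1 acts by ∂[p,q,r] = [q,r] − [p,r] + [p,q]. For instance
  ∂[0,1,2] = [1,2] − [0,2] + [0,1],
  ∂[0,1,4] = [1,4] − [0,4] + [0,1].
The resulting 15×10 matrix has rank 10, and its Smith normal form has invariant factors (1,1,1,1,1,1,1,1,1,2).

Now H_k = ker ∂_k / im ∂_{k+1}, so:

  H_0: rank C_0 − rank ∂_1 = 6 − 5 = 1, and the invariant factors of ∂_1 are all 1, so H_0 ≅ Z.
  H_1: rank ker ∂_1 − rank ∂_2 = (15 − 5) − 10 = 0, and ∂_2 has invariant factor 2 > 1, so H_1 ≅ Z/2Z.
  H_2: rank ker ∂_2 − rank ∂_3 = (10 − 10) − 0 = 0, and there is no ∂_3, so H_2 ≅ 0.

(K is a triangulation of the real projective plane RP^2.)

Hence the Betti numbers are b_0 = 1, b_1 = 0, b_2 = 0.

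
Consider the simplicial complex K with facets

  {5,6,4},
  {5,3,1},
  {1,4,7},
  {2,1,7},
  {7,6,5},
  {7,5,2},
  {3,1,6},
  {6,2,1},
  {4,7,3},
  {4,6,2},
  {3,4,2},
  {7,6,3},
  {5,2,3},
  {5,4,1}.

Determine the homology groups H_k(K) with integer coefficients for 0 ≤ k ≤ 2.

K has 7 vertices, 21 edges, 14 triangles.
rank ∂_0 = 0, rank ∂_1 = 6 ⇒ b_0 = 7 − 0 − 6 = 1; all invariant factors of ∂_1 are 1 so no torsion. So H_0 = Z.
rank ∂_1 = 6, rank ∂_2 = 13 ⇒ b_1 = 21 − 6 − 13 = 2; all invariant factors of ∂_2 are 1 so no torsion. So H_1 = Z^2.
rank ∂_2 = 13, rank ∂_3 = 0 ⇒ b_2 = 14 − 13 − 0 = 1. So H_2 = Z.

H_0 = Z,  H_1 = Z^2,  H_2 = Z.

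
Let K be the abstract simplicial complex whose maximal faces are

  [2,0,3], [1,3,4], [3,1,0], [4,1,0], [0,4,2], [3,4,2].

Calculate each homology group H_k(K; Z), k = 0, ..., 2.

K has 5 vertices, 9 edges, 6 triangles.
rank ∂_0 = 0, rank ∂_1 = 4 ⇒ b_0 = 5 − 0 − 4 = 1; all invariant factors of ∂_1 are 1 so no torsion. So H_0 = Z.
rank ∂_1 = 4, rank ∂_2 = 5 ⇒ b_1 = 9 − 4 − 5 = 0; all invariant factors of ∂_2 are 1 so no torsion. So H_1 = 0.
rank ∂_2 = 5, rank ∂_3 = 0 ⇒ b_2 = 6 − 5 − 0 = 1. So H_2 = Z.

H_0 ≅ Z,  H_1 = 0,  H_2 ≅ Z.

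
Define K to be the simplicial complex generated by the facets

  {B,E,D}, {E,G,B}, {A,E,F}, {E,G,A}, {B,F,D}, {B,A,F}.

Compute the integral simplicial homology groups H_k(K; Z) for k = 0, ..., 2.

H_0 = Z,  H_1 = Z,  H_2 = 0.

Fix the vertex order A < B < D < E < F < G and write every simplex with vertices in increasing order. Then dim K = 2 and the simplices of K are:

  0-simplices (6): A, B, D, E, F, G
  1-simplices (12): AB, AE, AF, AG, BD, BE, BF, BG, DE, DF, EF, EG
  2-simplices (6): ABF, AEF, AEG, BDE, BDF, BEG

Hence C_0 ≅ Z^6, C_1 ≅ Z^12, C_2 ≅ Z^6.

∂_1: C_1 → C_0 sends each edge [p,q] (with p < q) to q − p. For instance
  ∂AB = B − A.
The 6×12 boundary matrix has rank 5 and Smith normal form diag(1,1,1,1,1).

Boundary ∂_2: C_2 → C_1 sends each 2-simplex [p,q,r] to [q,r] − [p,r] + [p,q]. For instance
  ∂AEF = EF − AF + AE,
  ∂AEG = EG − AG + AE.
The resulting 12×6 matrix has rank 6, and its Smith normal form has invariant factors (1,1,1,1,1,1).

Computing H_k = (kernel of ∂_k) / (image of ∂_{k+1}):

  H_0: rank C_0 − rank ∂_1 = 6 − 5 = 1, and the invariant factors of ∂_1 are all 1, so H_0 = Z.
  H_1: rank ker ∂_1 − rank ∂_2 = (12 − 5) − 6 = 1, and the invariant factors of ∂_2 are all 1, so H_1 = Z.
  H_2: rank ker ∂_2 − rank ∂_3 = (6 − 6) − 0 = 0, and there is no ∂_3, so H_2 = 0.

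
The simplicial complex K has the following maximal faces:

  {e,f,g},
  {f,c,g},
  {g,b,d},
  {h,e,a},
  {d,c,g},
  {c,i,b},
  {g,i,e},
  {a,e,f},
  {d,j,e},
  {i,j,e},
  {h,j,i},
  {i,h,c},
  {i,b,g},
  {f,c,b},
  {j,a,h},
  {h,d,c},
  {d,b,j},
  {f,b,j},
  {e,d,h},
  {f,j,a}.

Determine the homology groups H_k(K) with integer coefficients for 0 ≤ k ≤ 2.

H_0 ≅ Z,  H_1 ≅ Z ⊕ Z/2Z,  H_2 = 0.

We work with the vertex ordering a < b < c < d < e < f < g < h < i < j. The simplices of K, each written with vertices in increasing order, are:

  0-simplices (10): a, b, c, d, e, f, g, h, i, j
  1-simplices (30): ae, af, ah, aj, bc, bd, bf, bg, bi, bj, cd, cf, cg, ch, ci, de, dg, dh, dj, ef, eg, eh, ei, ej, fg, fj, gi, hi, hj, ij
  2-simplices (20): aef, aeh, afj, ahj, bcf, bci, bdg, bdj, bfj, bgi, cdg, cdh, cfg, chi, deh, dej, efg, egi, eij, hij

Hence C_0 ≅ Z^10, C_1 ≅ Z^30, C_2 ≅ Z^20.

The boundary map ∂_1: C_1 → C_0 sends each edge [p,q] (with p < q) to q − p. For instance
  ∂ch = h − c.
The resulting 10×30 matrix has rank 9, and its Smith normal form has invariant factors (1,1,1,1,1,1,1,1,1).

∂_2: C_2 → C_1 sends each 2-simplex [p,q,r] to [q,r] − [p,r] + [p,q]. For instance
  ∂aef = ef − af + ae,
  ∂bcf = cf − bf + bc.
This gives a 30×20 integer matrix of rank 20; reducing to Smith normal form yields diagonal entries (1,1,1,1,1,1,1,1,1,1,1,1,1,1,1,1,1,1,1,2).

From H_k ≅ ker(∂_k) / im(∂_{k+1}) we obtain:

  H_0: rank C_0 − rank ∂_1 = 10 − 9 = 1, and the invariant factors of ∂_1 are all 1, so H_0 ≅ Z.
  H_1: rank ker ∂_1 − rank ∂_2 = (30 − 9) − 20 = 1, and ∂_2 has invariant factor 2 > 1, so H_1 ≅ Z ⊕ Z/2Z.
  H_2: rank ker ∂_2 − rank ∂_3 = (20 − 20) − 0 = 0, and there is no ∂_3, so H_2 ≅ 0.

As a check, the Euler characteristic is 10 − 30 + 20 = 0, which agrees with 1 − 1 + 0 = 0.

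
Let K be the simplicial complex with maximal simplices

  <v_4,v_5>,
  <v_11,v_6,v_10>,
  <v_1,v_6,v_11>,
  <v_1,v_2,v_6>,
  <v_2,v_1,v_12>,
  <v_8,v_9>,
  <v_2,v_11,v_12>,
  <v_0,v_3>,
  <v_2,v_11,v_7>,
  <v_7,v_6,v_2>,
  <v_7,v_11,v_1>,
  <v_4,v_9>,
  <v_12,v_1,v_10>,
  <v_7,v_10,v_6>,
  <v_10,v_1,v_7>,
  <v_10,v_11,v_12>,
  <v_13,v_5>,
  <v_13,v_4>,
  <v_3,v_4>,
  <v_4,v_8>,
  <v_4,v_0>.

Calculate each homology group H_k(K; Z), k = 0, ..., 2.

Order the vertices as v_0 < v_1 < v_2 < v_3 < v_4 < v_5 < v_6 < v_7 < v_8 < v_9 < v_10 < v_11 < v_12 < v_13. Listing each simplex with vertices in this order, K has dimension 2 with simplices:

  0-simplices (14): [v_0], [v_1], [v_2], [v_3], [v_4], [v_5], [v_6], [v_7], [v_8], [v_9], [v_10], [v_11], [v_12], [v_13]
  1-simplices (27): (27 of them)
  2-simplices (12): (12 of them)

Hence C_0 ≅ Z^14, C_1 ≅ Z^27, C_2 ≅ Z^12.

∂_1: C_1 → C_0 maps an edge to its endpoints' difference, ∂[p,q] = q − p. For instance
  ∂[v_1,v_2] = [v_2] − [v_1].
The 14×27 boundary matrix has rank 12 and Smith normal form diag(1,1,1,1,1,1,1,1,1,1,1,1).

Boundary ∂_2: C_2 → C_1 acts by ∂[p,q,r] = [q,r] − [p,r] + [p,q]. For instance
  ∂[v_1,v_2,v_12] = [v_2,v_12] − [v_1,v_12] + [v_1,v_2],
  ∂[v_2,v_6,v_7] = [v_6,v_7] − [v_2,v_7] + [v_2,v_6].
The 27×12 boundary matrix has rank 12 and Smith normal form diag(1,1,1,1,1,1,1,1,1,1,1,2).

Reading off H_k = ker ∂_k / im ∂_{k+1}:

  H_0: rank C_0 − rank ∂_1 = 14 − 12 = 2, and the invariant factors of ∂_1 are all 1, so H_0 = Z^2.
  H_1: rank ker ∂_1 − rank ∂_2 = (27 − 12) − 12 = 3, and ∂_2 has invariant factor 2 > 1, so H_1 = Z^3 ⊕ Z/2Z.
  H_2: rank ker ∂_2 − rank ∂_3 = (12 − 12) − 0 = 0, and there is no ∂_3, so H_2 = 0.

As a check, the Euler characteristic is 14 − 27 + 12 = -1, which agrees with 2 − 3 + 0 = -1.

H_0 ≅ Z^2,  H_1 ≅ Z^3 ⊕ Z/2Z,  H_2 = 0.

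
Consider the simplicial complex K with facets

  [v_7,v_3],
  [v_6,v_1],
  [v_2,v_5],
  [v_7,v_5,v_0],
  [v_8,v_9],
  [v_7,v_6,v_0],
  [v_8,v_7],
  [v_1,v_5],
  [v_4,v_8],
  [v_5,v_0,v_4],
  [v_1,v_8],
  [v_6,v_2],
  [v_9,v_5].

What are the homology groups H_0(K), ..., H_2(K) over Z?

We work with the vertex ordering v_0 < v_1 < v_2 < v_3 < v_4 < v_5 < v_6 < v_7 < v_8 < v_9. The simplices of K, each written with vertices in increasing order, are:

  0-simplices (10): [v_0], [v_1], [v_2], [v_3], [v_4], [v_5], [v_6], [v_7], [v_8], [v_9]
  1-simplices (17): (17 of them)
  2-simplices (3): [v_0,v_4,v_5], [v_0,v_5,v_7], [v_0,v_6,v_7]

so the chain groups are C_0 ≅ Z^10, C_1 ≅ Z^17, C_2 ≅ Z^3.

The boundary map ∂_1: C_1 → C_0 is given by ∂[p,q] = [q] − [p].
As a 10×17 matrix over Z this has rank 9, with invariant factors (1,1,1,1,1,1,1,1,1).

The boundary map ∂_2: C_2 → C_1 sends each 2-simplex [p,q,r] to [q,r] − [p,r] + [p,q]. For instance
  ∂[v_0,v_4,v_5] = [v_4,v_5] − [v_0,v_5] + [v_0,v_4],
  ∂[v_0,v_5,v_7] = [v_5,v_7] − [v_0,v_7] + [v_0,v_5].
The resulting 17×3 matrix has rank 3, and its Smith normal form has invariant factors (1,1,1).

From H_k ≅ ker(∂_k) / im(∂_{k+1}) we obtain:

  H_0: rank C_0 − rank ∂_1 = 10 − 9 = 1, and the invariant factors of ∂_1 are all 1, so H_0 = Z.
  H_1: rank ker ∂_1 − rank ∂_2 = (17 − 9) − 3 = 5, and the invariant factors of ∂_2 are all 1, so H_1 = Z^5.
  H_2: rank ker ∂_2 − rank ∂_3 = (3 − 3) − 0 = 0, and there is no ∂_3, so H_2 = 0.

H_0 = Z,  H_1 = Z^5,  H_2 = 0.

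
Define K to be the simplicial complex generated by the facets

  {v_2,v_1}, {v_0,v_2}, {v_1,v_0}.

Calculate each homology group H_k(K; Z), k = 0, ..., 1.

H_0 ≅ Z,  H_1 ≅ Z.

Fix the vertex order v_0 < v_1 < v_2 and write every simplex with vertices in increasing order. Then dim K = 1 and the simplices of K are:

  0-simplices (3): [v_0], [v_1], [v_2]
  1-simplices (3): [v_0,v_1], [v_0,v_2], [v_1,v_2]

so the chain groups are C_0 ≅ Z^3, C_1 ≅ Z^3.

Boundary ∂_1: C_1 → C_0 sends each edge [p,q] (with p < q) to q − p. For instance
  ∂[v_1,v_2] = [v_2] − [v_1].
The resulting 3×3 matrix has rank 2, and its Smith normal form has invariant factors (1,1).

From H_k ≅ ker(∂_k) / im(∂_{k+1}) we obtain:

  H_0: rank C_0 − rank ∂_1 = 3 − 2 = 1, and the invariant factors of ∂_1 are all 1, so H_0 ≅ Z.
  H_1: rank ker ∂_1 − rank ∂_2 = (3 − 2) − 0 = 1, and there is no ∂_2, so H_1 ≅ Z.

As a check, the Euler characteristic is 3 − 3 = 0, which agrees with 1 − 1 = 0.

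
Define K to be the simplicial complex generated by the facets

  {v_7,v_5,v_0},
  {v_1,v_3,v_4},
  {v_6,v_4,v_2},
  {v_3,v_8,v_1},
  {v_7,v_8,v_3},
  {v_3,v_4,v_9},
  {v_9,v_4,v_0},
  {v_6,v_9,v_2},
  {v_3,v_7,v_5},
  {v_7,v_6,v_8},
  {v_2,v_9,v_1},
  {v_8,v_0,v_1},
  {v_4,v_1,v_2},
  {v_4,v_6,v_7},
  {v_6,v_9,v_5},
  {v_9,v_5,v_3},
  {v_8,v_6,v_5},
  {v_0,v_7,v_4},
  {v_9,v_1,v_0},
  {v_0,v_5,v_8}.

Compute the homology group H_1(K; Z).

Fix the vertex order v_0 < v_1 < v_2 < v_3 < v_4 < v_5 < v_6 < v_7 < v_8 < v_9 and write every simplex with vertices in increasing order. Then dim K = 2 and the simplices of K are:

  0-simplices (10): [v_0], [v_1], [v_2], [v_3], [v_4], [v_5], [v_6], [v_7], [v_8], [v_9]
  1-simplices (30): (30 of them)
  2-simplices (20): (20 of them)

giving chain groups C_0 ≅ Z^10, C_1 ≅ Z^30, C_2 ≅ Z^20.

Boundary ∂_1: C_1 → C_0 maps an edge to its endpoints' difference, ∂[p,q] = q − p. For instance
  ∂[v_1,v_9] = [v_9] − [v_1].
The resulting 10×30 matrix has rank 9, and its Smith normal form has invariant factors (1,1,1,1,1,1,1,1,1).

The boundary map ∂_2: C_2 → C_1 acts by ∂[p,q,r] = [q,r] − [p,r] + [p,q]. For instance
  ∂[v_3,v_5,v_7] = [v_5,v_7] − [v_3,v_7] + [v_3,v_5],
  ∂[v_2,v_4,v_6] = [v_4,v_6] − [v_2,v_6] + [v_2,v_4].
The resulting 30×20 matrix has rank 20, and its Smith normal form has invariant factors (1,1,1,1,1,1,1,1,1,1,1,1,1,1,1,1,1,1,1,2).

From H_k ≅ ker(∂_k) / im(∂_{k+1}) we obtain:

  H_1: rank ker ∂_1 − rank ∂_2 = (30 − 9) − 20 = 1, and ∂_2 has invariant factor 2 > 1, so H_1 = Z ⊕ Z_2.

H_1 ≅ Z ⊕ Z_2.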